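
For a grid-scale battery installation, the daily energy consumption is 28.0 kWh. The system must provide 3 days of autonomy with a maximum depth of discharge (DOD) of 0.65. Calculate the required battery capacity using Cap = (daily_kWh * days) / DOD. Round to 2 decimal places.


Total energy needed = daily * days = 28.0 * 3 = 84.0 kWh
Account for depth of discharge:
  Cap = total_energy / DOD = 84.0 / 0.65
  Cap = 129.23 kWh

129.23


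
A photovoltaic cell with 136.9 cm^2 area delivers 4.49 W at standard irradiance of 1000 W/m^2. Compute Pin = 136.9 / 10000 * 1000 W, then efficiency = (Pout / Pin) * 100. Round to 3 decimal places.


First compute the input power:
  Pin = area_cm2 / 10000 * G = 136.9 / 10000 * 1000 = 13.69 W
Then compute efficiency:
  Efficiency = (Pout / Pin) * 100 = (4.49 / 13.69) * 100
  Efficiency = 32.798%

32.798


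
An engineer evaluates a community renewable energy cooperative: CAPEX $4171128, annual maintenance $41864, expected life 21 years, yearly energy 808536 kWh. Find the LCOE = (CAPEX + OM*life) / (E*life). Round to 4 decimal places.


Total cost = CAPEX + OM * lifetime = 4171128 + 41864 * 21 = 4171128 + 879144 = 5050272
Total generation = annual * lifetime = 808536 * 21 = 16979256 kWh
LCOE = 5050272 / 16979256
LCOE = 0.2974 $/kWh

0.2974


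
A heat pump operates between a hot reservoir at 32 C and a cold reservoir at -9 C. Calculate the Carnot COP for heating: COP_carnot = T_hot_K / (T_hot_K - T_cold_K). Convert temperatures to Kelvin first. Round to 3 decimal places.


Convert to Kelvin:
  T_hot = 32 + 273.15 = 305.15 K
  T_cold = -9 + 273.15 = 264.15 K
Apply Carnot COP formula:
  COP = T_hot_K / (T_hot_K - T_cold_K) = 305.15 / 41.0
  COP = 7.443

7.443


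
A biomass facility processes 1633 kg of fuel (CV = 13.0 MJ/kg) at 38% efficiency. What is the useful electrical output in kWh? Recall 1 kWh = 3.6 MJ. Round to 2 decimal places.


Total energy = mass * CV = 1633 * 13.0 = 21229.0 MJ
Useful energy = total * eta = 21229.0 * 0.38 = 8067.02 MJ
Convert to kWh: 8067.02 / 3.6
Useful energy = 2240.84 kWh

2240.84


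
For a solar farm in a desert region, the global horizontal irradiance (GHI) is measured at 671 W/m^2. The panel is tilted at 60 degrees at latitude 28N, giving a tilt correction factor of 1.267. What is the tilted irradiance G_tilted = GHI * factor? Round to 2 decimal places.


Identify the given values:
  GHI = 671 W/m^2, tilt correction factor = 1.267
Apply the formula G_tilted = GHI * factor:
  G_tilted = 671 * 1.267
  G_tilted = 850.16 W/m^2

850.16


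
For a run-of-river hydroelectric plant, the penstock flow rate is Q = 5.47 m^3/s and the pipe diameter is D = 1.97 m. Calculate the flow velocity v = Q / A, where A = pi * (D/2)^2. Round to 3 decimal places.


Compute pipe cross-sectional area:
  A = pi * (D/2)^2 = pi * (1.97/2)^2 = 3.0481 m^2
Calculate velocity:
  v = Q / A = 5.47 / 3.0481
  v = 1.795 m/s

1.795


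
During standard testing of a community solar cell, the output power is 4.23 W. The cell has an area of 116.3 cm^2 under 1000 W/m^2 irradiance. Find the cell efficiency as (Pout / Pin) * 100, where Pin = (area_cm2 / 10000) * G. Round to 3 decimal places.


First compute the input power:
  Pin = area_cm2 / 10000 * G = 116.3 / 10000 * 1000 = 11.63 W
Then compute efficiency:
  Efficiency = (Pout / Pin) * 100 = (4.23 / 11.63) * 100
  Efficiency = 36.371%

36.371


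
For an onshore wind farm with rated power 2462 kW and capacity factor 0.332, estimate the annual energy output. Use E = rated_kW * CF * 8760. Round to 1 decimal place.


Annual energy = rated_kW * capacity_factor * hours_per_year
Given: P_rated = 2462 kW, CF = 0.332, hours = 8760
E = 2462 * 0.332 * 8760
E = 7160283.8 kWh

7160283.8


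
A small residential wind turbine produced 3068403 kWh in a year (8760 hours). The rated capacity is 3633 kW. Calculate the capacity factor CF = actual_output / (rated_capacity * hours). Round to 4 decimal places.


Capacity factor = actual output / maximum possible output
Maximum possible = rated * hours = 3633 * 8760 = 31825080 kWh
CF = 3068403 / 31825080
CF = 0.0964

0.0964


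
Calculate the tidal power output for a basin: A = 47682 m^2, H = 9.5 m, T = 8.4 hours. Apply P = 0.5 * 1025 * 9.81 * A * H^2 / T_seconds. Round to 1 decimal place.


Convert period to seconds: T = 8.4 * 3600 = 30240.0 s
H^2 = 9.5^2 = 90.25
P = 0.5 * rho * g * A * H^2 / T
P = 0.5 * 1025 * 9.81 * 47682 * 90.25 / 30240.0
P = 715455.7 W

715455.7


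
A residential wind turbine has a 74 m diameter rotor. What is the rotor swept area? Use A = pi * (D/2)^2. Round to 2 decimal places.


Compute the rotor radius:
  r = D / 2 = 74 / 2 = 37.0 m
Calculate swept area:
  A = pi * r^2 = pi * 37.0^2
  A = 4300.84 m^2

4300.84


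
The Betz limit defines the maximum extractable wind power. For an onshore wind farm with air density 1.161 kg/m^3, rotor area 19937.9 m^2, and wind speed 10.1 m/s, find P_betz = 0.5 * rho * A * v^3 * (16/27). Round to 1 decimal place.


The Betz coefficient Cp_max = 16/27 = 0.5926
v^3 = 10.1^3 = 1030.301
P_betz = 0.5 * rho * A * v^3 * Cp_max
P_betz = 0.5 * 1.161 * 19937.9 * 1030.301 * 0.5926
P_betz = 7066461.2 W

7066461.2


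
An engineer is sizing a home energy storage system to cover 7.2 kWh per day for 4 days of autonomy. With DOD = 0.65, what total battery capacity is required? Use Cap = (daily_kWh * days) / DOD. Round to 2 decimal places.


Total energy needed = daily * days = 7.2 * 4 = 28.8 kWh
Account for depth of discharge:
  Cap = total_energy / DOD = 28.8 / 0.65
  Cap = 44.31 kWh

44.31


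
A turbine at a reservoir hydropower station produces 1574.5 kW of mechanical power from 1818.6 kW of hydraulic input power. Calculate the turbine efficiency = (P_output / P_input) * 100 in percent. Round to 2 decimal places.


Turbine efficiency = (output power / input power) * 100
eta = (1574.5 / 1818.6) * 100
eta = 86.58%

86.58


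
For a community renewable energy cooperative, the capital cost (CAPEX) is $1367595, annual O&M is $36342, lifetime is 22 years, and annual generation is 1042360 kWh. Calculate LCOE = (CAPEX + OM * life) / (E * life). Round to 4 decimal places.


Total cost = CAPEX + OM * lifetime = 1367595 + 36342 * 22 = 1367595 + 799524 = 2167119
Total generation = annual * lifetime = 1042360 * 22 = 22931920 kWh
LCOE = 2167119 / 22931920
LCOE = 0.0945 $/kWh

0.0945


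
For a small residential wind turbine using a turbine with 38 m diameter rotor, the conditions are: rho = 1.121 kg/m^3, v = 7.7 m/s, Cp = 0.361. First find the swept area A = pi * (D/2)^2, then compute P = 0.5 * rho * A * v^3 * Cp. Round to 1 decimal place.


Step 1 -- Compute swept area:
  A = pi * (D/2)^2 = pi * (38/2)^2 = 1134.11 m^2
Step 2 -- Apply wind power equation:
  P = 0.5 * rho * A * v^3 * Cp
  v^3 = 7.7^3 = 456.533
  P = 0.5 * 1.121 * 1134.11 * 456.533 * 0.361
  P = 104764.0 W

104764.0


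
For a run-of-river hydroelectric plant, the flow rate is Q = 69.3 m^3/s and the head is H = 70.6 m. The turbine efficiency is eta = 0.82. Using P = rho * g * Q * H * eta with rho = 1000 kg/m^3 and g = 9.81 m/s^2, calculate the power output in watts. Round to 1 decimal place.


Apply the hydropower formula P = rho * g * Q * H * eta
rho * g = 1000 * 9.81 = 9810.0
P = 9810.0 * 69.3 * 70.6 * 0.82
P = 39356892.0 W

39356892.0


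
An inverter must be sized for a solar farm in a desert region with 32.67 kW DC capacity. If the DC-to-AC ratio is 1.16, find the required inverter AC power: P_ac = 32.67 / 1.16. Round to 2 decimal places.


The inverter AC capacity is determined by the DC/AC ratio.
Given: P_dc = 32.67 kW, DC/AC ratio = 1.16
P_ac = P_dc / ratio = 32.67 / 1.16
P_ac = 28.16 kW

28.16


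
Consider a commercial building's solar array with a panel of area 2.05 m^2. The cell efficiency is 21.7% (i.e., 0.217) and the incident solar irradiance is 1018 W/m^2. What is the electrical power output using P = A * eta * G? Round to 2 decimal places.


Use the solar power formula P = A * eta * G.
Given: A = 2.05 m^2, eta = 0.217, G = 1018 W/m^2
P = 2.05 * 0.217 * 1018
P = 452.86 W

452.86


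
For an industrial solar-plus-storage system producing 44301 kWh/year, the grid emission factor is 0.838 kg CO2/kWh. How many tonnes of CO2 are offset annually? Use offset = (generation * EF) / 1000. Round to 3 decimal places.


CO2 offset in kg = generation * emission_factor
CO2 offset = 44301 * 0.838 = 37124.24 kg
Convert to tonnes:
  CO2 offset = 37124.24 / 1000 = 37.124 tonnes

37.124


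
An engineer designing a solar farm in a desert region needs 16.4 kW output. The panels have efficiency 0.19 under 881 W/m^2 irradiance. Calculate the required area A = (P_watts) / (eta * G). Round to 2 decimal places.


Convert target power to watts: P = 16.4 * 1000 = 16400.0 W
Compute denominator: eta * G = 0.19 * 881 = 167.39
Required area A = P / (eta * G) = 16400.0 / 167.39
A = 97.97 m^2

97.97


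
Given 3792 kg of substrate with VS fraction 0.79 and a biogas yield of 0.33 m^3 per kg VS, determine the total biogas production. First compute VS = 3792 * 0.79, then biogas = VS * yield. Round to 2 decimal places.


Compute volatile solids:
  VS = mass * VS_fraction = 3792 * 0.79 = 2995.68 kg
Calculate biogas volume:
  Biogas = VS * specific_yield = 2995.68 * 0.33
  Biogas = 988.57 m^3

988.57


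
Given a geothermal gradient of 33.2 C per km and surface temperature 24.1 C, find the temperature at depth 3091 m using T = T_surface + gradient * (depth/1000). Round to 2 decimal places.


Convert depth to km: 3091 / 1000 = 3.091 km
Temperature increase = gradient * depth_km = 33.2 * 3.091 = 102.62 C
Temperature at depth = T_surface + delta_T = 24.1 + 102.62
T = 126.72 C

126.72


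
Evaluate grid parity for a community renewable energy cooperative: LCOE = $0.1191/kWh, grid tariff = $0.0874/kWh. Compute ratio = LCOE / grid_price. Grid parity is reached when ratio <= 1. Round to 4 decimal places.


Compare LCOE to grid price:
  LCOE = $0.1191/kWh, Grid price = $0.0874/kWh
  Ratio = LCOE / grid_price = 0.1191 / 0.0874 = 1.3627
  Grid parity achieved (ratio <= 1)? no

1.3627


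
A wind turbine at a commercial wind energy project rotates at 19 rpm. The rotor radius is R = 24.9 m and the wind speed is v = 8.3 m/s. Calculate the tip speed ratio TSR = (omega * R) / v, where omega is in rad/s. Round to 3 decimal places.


Convert rotational speed to rad/s:
  omega = 19 * 2 * pi / 60 = 1.9897 rad/s
Compute tip speed:
  v_tip = omega * R = 1.9897 * 24.9 = 49.543 m/s
Tip speed ratio:
  TSR = v_tip / v_wind = 49.543 / 8.3 = 5.969

5.969


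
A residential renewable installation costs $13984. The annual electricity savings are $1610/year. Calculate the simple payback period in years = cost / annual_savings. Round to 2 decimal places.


Simple payback period = initial cost / annual savings
Payback = 13984 / 1610
Payback = 8.69 years

8.69


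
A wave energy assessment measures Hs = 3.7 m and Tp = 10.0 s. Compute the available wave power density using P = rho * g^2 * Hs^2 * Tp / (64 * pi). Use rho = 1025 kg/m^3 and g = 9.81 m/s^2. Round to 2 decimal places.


Apply wave power formula:
  g^2 = 9.81^2 = 96.2361
  Hs^2 = 3.7^2 = 13.69
  Numerator = rho * g^2 * Hs^2 * Tp = 1025 * 96.2361 * 13.69 * 10.0 = 13504090.14
  Denominator = 64 * pi = 201.0619
  P = 13504090.14 / 201.0619 = 67163.83 W/m

67163.83


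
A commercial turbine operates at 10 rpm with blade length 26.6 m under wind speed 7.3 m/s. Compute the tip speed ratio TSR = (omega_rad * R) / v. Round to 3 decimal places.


Convert rotational speed to rad/s:
  omega = 10 * 2 * pi / 60 = 1.0472 rad/s
Compute tip speed:
  v_tip = omega * R = 1.0472 * 26.6 = 27.855 m/s
Tip speed ratio:
  TSR = v_tip / v_wind = 27.855 / 7.3 = 3.816

3.816


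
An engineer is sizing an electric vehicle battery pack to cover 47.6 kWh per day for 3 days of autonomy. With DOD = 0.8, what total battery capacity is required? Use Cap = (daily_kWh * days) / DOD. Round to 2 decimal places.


Total energy needed = daily * days = 47.6 * 3 = 142.8 kWh
Account for depth of discharge:
  Cap = total_energy / DOD = 142.8 / 0.8
  Cap = 178.50 kWh

178.50


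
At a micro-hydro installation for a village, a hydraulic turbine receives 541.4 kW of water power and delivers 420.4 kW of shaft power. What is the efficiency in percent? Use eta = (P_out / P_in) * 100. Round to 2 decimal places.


Turbine efficiency = (output power / input power) * 100
eta = (420.4 / 541.4) * 100
eta = 77.65%

77.65


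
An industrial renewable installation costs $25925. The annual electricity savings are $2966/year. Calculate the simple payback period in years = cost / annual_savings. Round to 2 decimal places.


Simple payback period = initial cost / annual savings
Payback = 25925 / 2966
Payback = 8.74 years

8.74


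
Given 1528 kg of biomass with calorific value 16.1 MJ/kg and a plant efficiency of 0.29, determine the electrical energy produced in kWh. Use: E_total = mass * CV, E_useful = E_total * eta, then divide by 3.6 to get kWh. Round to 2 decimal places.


Total energy = mass * CV = 1528 * 16.1 = 24600.8 MJ
Useful energy = total * eta = 24600.8 * 0.29 = 7134.23 MJ
Convert to kWh: 7134.23 / 3.6
Useful energy = 1981.73 kWh

1981.73


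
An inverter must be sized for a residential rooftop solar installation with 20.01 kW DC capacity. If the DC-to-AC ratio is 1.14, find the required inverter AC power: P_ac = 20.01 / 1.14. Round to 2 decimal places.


The inverter AC capacity is determined by the DC/AC ratio.
Given: P_dc = 20.01 kW, DC/AC ratio = 1.14
P_ac = P_dc / ratio = 20.01 / 1.14
P_ac = 17.55 kW

17.55


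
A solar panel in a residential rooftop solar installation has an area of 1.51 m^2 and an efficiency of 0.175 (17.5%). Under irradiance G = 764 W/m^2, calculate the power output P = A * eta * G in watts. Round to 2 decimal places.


Use the solar power formula P = A * eta * G.
Given: A = 1.51 m^2, eta = 0.175, G = 764 W/m^2
P = 1.51 * 0.175 * 764
P = 201.89 W

201.89


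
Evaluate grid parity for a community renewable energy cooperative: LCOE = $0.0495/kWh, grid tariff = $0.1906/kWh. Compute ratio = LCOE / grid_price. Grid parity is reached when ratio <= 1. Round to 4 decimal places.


Compare LCOE to grid price:
  LCOE = $0.0495/kWh, Grid price = $0.1906/kWh
  Ratio = LCOE / grid_price = 0.0495 / 0.1906 = 0.2597
  Grid parity achieved (ratio <= 1)? yes

0.2597


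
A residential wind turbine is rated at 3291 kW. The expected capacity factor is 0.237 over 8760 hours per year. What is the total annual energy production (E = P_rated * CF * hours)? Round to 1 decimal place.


Annual energy = rated_kW * capacity_factor * hours_per_year
Given: P_rated = 3291 kW, CF = 0.237, hours = 8760
E = 3291 * 0.237 * 8760
E = 6832510.9 kWh

6832510.9


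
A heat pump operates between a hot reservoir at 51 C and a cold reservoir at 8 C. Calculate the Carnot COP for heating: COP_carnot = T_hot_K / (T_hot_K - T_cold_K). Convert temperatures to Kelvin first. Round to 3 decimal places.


Convert to Kelvin:
  T_hot = 51 + 273.15 = 324.15 K
  T_cold = 8 + 273.15 = 281.15 K
Apply Carnot COP formula:
  COP = T_hot_K / (T_hot_K - T_cold_K) = 324.15 / 43.0
  COP = 7.538

7.538


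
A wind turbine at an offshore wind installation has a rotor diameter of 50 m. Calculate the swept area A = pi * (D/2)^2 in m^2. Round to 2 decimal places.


Compute the rotor radius:
  r = D / 2 = 50 / 2 = 25.0 m
Calculate swept area:
  A = pi * r^2 = pi * 25.0^2
  A = 1963.50 m^2

1963.50


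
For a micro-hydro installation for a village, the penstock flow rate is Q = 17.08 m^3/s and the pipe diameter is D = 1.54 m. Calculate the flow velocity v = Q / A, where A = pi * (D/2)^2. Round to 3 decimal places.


Compute pipe cross-sectional area:
  A = pi * (D/2)^2 = pi * (1.54/2)^2 = 1.8627 m^2
Calculate velocity:
  v = Q / A = 17.08 / 1.8627
  v = 9.170 m/s

9.170


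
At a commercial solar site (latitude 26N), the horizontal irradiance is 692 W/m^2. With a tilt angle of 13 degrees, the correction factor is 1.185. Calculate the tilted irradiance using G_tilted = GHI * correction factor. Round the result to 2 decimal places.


Identify the given values:
  GHI = 692 W/m^2, tilt correction factor = 1.185
Apply the formula G_tilted = GHI * factor:
  G_tilted = 692 * 1.185
  G_tilted = 820.02 W/m^2

820.02


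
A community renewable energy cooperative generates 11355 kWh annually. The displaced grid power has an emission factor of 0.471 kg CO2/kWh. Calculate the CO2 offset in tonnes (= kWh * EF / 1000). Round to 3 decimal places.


CO2 offset in kg = generation * emission_factor
CO2 offset = 11355 * 0.471 = 5348.21 kg
Convert to tonnes:
  CO2 offset = 5348.21 / 1000 = 5.348 tonnes

5.348


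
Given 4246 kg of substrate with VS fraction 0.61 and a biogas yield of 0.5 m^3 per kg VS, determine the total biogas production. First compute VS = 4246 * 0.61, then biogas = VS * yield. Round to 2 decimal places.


Compute volatile solids:
  VS = mass * VS_fraction = 4246 * 0.61 = 2590.06 kg
Calculate biogas volume:
  Biogas = VS * specific_yield = 2590.06 * 0.5
  Biogas = 1295.03 m^3

1295.03


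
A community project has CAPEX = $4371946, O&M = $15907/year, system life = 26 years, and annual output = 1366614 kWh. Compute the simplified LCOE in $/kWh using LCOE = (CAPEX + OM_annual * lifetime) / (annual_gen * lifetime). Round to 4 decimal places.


Total cost = CAPEX + OM * lifetime = 4371946 + 15907 * 26 = 4371946 + 413582 = 4785528
Total generation = annual * lifetime = 1366614 * 26 = 35531964 kWh
LCOE = 4785528 / 35531964
LCOE = 0.1347 $/kWh

0.1347


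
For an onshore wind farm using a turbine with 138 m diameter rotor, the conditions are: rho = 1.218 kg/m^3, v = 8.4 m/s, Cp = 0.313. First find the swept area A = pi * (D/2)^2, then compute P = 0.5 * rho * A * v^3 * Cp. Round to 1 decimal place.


Step 1 -- Compute swept area:
  A = pi * (D/2)^2 = pi * (138/2)^2 = 14957.12 m^2
Step 2 -- Apply wind power equation:
  P = 0.5 * rho * A * v^3 * Cp
  v^3 = 8.4^3 = 592.704
  P = 0.5 * 1.218 * 14957.12 * 592.704 * 0.313
  P = 1689847.6 W

1689847.6


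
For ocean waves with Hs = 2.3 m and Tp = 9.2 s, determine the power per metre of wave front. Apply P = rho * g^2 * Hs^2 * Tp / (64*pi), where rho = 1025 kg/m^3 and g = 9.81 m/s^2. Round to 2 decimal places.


Apply wave power formula:
  g^2 = 9.81^2 = 96.2361
  Hs^2 = 2.3^2 = 5.29
  Numerator = rho * g^2 * Hs^2 * Tp = 1025 * 96.2361 * 5.29 * 9.2 = 4800708.98
  Denominator = 64 * pi = 201.0619
  P = 4800708.98 / 201.0619 = 23876.77 W/m

23876.77


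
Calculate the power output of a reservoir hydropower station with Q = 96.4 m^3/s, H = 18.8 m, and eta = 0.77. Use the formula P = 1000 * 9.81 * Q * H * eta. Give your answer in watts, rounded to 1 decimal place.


Apply the hydropower formula P = rho * g * Q * H * eta
rho * g = 1000 * 9.81 = 9810.0
P = 9810.0 * 96.4 * 18.8 * 0.77
P = 13689721.6 W

13689721.6


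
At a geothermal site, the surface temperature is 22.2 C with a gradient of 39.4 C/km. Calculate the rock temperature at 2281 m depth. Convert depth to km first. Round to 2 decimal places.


Convert depth to km: 2281 / 1000 = 2.281 km
Temperature increase = gradient * depth_km = 39.4 * 2.281 = 89.87 C
Temperature at depth = T_surface + delta_T = 22.2 + 89.87
T = 112.07 C

112.07


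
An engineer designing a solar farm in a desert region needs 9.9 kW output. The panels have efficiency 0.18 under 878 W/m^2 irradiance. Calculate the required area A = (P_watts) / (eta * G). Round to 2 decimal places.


Convert target power to watts: P = 9.9 * 1000 = 9900.0 W
Compute denominator: eta * G = 0.18 * 878 = 158.04
Required area A = P / (eta * G) = 9900.0 / 158.04
A = 62.64 m^2

62.64


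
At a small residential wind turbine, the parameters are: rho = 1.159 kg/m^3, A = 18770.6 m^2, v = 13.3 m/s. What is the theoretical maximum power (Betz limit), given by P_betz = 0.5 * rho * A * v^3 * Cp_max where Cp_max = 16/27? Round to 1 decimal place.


The Betz coefficient Cp_max = 16/27 = 0.5926
v^3 = 13.3^3 = 2352.637
P_betz = 0.5 * rho * A * v^3 * Cp_max
P_betz = 0.5 * 1.159 * 18770.6 * 2352.637 * 0.5926
P_betz = 15165011.2 W

15165011.2


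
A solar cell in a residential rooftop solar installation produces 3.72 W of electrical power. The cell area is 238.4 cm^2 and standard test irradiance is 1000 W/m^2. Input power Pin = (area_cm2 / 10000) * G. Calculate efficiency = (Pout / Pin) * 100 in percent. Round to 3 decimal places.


First compute the input power:
  Pin = area_cm2 / 10000 * G = 238.4 / 10000 * 1000 = 23.84 W
Then compute efficiency:
  Efficiency = (Pout / Pin) * 100 = (3.72 / 23.84) * 100
  Efficiency = 15.604%

15.604


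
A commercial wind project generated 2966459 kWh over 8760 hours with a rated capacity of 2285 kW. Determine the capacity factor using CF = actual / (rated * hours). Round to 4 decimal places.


Capacity factor = actual output / maximum possible output
Maximum possible = rated * hours = 2285 * 8760 = 20016600 kWh
CF = 2966459 / 20016600
CF = 0.1482

0.1482


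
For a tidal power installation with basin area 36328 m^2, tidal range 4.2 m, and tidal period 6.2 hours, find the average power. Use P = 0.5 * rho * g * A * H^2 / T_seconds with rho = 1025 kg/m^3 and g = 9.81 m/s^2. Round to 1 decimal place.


Convert period to seconds: T = 6.2 * 3600 = 22320.0 s
H^2 = 4.2^2 = 17.64
P = 0.5 * rho * g * A * H^2 / T
P = 0.5 * 1025 * 9.81 * 36328 * 17.64 / 22320.0
P = 144347.3 W

144347.3


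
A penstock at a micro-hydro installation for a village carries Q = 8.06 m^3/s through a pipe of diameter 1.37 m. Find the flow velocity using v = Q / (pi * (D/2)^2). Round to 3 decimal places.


Compute pipe cross-sectional area:
  A = pi * (D/2)^2 = pi * (1.37/2)^2 = 1.4741 m^2
Calculate velocity:
  v = Q / A = 8.06 / 1.4741
  v = 5.468 m/s

5.468


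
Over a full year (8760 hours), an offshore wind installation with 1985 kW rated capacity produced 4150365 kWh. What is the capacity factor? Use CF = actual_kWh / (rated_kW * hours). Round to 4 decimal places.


Capacity factor = actual output / maximum possible output
Maximum possible = rated * hours = 1985 * 8760 = 17388600 kWh
CF = 4150365 / 17388600
CF = 0.2387

0.2387


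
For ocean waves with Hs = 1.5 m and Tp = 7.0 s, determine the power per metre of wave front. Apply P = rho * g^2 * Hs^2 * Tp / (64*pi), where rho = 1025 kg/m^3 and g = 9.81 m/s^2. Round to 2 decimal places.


Apply wave power formula:
  g^2 = 9.81^2 = 96.2361
  Hs^2 = 1.5^2 = 2.25
  Numerator = rho * g^2 * Hs^2 * Tp = 1025 * 96.2361 * 2.25 * 7.0 = 1553611.54
  Denominator = 64 * pi = 201.0619
  P = 1553611.54 / 201.0619 = 7727.03 W/m

7727.03


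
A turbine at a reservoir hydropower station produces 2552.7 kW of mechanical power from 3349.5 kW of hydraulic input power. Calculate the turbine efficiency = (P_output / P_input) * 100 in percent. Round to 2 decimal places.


Turbine efficiency = (output power / input power) * 100
eta = (2552.7 / 3349.5) * 100
eta = 76.21%

76.21


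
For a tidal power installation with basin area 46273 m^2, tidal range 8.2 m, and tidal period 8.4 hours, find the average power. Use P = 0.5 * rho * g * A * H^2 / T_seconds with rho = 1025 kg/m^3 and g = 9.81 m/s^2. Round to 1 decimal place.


Convert period to seconds: T = 8.4 * 3600 = 30240.0 s
H^2 = 8.2^2 = 67.24
P = 0.5 * rho * g * A * H^2 / T
P = 0.5 * 1025 * 9.81 * 46273 * 67.24 / 30240.0
P = 517292.8 W

517292.8


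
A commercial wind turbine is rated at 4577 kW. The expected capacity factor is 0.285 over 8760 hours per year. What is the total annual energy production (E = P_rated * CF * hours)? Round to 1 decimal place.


Annual energy = rated_kW * capacity_factor * hours_per_year
Given: P_rated = 4577 kW, CF = 0.285, hours = 8760
E = 4577 * 0.285 * 8760
E = 11426938.2 kWh

11426938.2


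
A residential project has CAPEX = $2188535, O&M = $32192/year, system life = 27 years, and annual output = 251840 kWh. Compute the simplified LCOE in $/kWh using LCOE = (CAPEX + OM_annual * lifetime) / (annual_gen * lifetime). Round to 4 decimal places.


Total cost = CAPEX + OM * lifetime = 2188535 + 32192 * 27 = 2188535 + 869184 = 3057719
Total generation = annual * lifetime = 251840 * 27 = 6799680 kWh
LCOE = 3057719 / 6799680
LCOE = 0.4497 $/kWh

0.4497


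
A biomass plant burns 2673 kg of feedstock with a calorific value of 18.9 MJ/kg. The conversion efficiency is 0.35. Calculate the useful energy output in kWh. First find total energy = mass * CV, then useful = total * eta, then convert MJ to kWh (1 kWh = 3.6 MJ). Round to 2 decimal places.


Total energy = mass * CV = 2673 * 18.9 = 50519.7 MJ
Useful energy = total * eta = 50519.7 * 0.35 = 17681.9 MJ
Convert to kWh: 17681.9 / 3.6
Useful energy = 4911.64 kWh

4911.64


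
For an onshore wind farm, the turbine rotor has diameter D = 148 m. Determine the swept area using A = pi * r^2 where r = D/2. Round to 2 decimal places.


Compute the rotor radius:
  r = D / 2 = 148 / 2 = 74.0 m
Calculate swept area:
  A = pi * r^2 = pi * 74.0^2
  A = 17203.36 m^2

17203.36


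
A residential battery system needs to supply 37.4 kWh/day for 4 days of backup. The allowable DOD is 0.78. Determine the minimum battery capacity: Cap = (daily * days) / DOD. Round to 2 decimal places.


Total energy needed = daily * days = 37.4 * 4 = 149.6 kWh
Account for depth of discharge:
  Cap = total_energy / DOD = 149.6 / 0.78
  Cap = 191.79 kWh

191.79


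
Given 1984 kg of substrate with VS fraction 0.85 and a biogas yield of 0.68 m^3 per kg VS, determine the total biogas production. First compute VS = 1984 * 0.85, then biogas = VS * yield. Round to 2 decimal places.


Compute volatile solids:
  VS = mass * VS_fraction = 1984 * 0.85 = 1686.4 kg
Calculate biogas volume:
  Biogas = VS * specific_yield = 1686.4 * 0.68
  Biogas = 1146.75 m^3

1146.75


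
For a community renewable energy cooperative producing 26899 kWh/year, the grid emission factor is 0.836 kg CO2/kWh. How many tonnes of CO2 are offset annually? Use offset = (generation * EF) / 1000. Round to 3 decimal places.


CO2 offset in kg = generation * emission_factor
CO2 offset = 26899 * 0.836 = 22487.56 kg
Convert to tonnes:
  CO2 offset = 22487.56 / 1000 = 22.488 tonnes

22.488


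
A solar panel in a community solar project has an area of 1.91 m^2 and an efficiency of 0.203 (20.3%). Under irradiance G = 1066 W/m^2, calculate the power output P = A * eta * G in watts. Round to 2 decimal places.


Use the solar power formula P = A * eta * G.
Given: A = 1.91 m^2, eta = 0.203, G = 1066 W/m^2
P = 1.91 * 0.203 * 1066
P = 413.32 W

413.32


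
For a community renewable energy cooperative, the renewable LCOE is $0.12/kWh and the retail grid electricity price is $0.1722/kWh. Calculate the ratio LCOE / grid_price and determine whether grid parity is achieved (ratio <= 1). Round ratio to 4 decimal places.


Compare LCOE to grid price:
  LCOE = $0.12/kWh, Grid price = $0.1722/kWh
  Ratio = LCOE / grid_price = 0.12 / 0.1722 = 0.6969
  Grid parity achieved (ratio <= 1)? yes

0.6969


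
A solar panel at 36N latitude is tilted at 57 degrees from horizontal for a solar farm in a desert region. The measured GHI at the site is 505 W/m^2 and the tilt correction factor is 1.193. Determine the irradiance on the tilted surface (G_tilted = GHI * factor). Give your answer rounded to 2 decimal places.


Identify the given values:
  GHI = 505 W/m^2, tilt correction factor = 1.193
Apply the formula G_tilted = GHI * factor:
  G_tilted = 505 * 1.193
  G_tilted = 602.47 W/m^2

602.47


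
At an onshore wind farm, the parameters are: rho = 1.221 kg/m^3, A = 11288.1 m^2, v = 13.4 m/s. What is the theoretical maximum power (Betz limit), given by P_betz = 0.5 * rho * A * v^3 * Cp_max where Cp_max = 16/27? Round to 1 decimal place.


The Betz coefficient Cp_max = 16/27 = 0.5926
v^3 = 13.4^3 = 2406.104
P_betz = 0.5 * rho * A * v^3 * Cp_max
P_betz = 0.5 * 1.221 * 11288.1 * 2406.104 * 0.5926
P_betz = 9826008.4 W

9826008.4


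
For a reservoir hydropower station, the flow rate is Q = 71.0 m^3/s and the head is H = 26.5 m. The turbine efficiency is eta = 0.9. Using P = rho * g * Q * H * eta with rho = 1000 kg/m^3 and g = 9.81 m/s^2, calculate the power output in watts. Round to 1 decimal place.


Apply the hydropower formula P = rho * g * Q * H * eta
rho * g = 1000 * 9.81 = 9810.0
P = 9810.0 * 71.0 * 26.5 * 0.9
P = 16611763.5 W

16611763.5


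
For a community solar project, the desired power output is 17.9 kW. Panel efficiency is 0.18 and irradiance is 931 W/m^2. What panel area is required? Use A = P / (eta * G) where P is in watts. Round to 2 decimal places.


Convert target power to watts: P = 17.9 * 1000 = 17900.0 W
Compute denominator: eta * G = 0.18 * 931 = 167.58
Required area A = P / (eta * G) = 17900.0 / 167.58
A = 106.81 m^2

106.81


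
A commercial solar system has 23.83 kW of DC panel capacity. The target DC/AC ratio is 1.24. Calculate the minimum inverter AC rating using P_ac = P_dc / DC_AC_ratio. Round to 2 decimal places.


The inverter AC capacity is determined by the DC/AC ratio.
Given: P_dc = 23.83 kW, DC/AC ratio = 1.24
P_ac = P_dc / ratio = 23.83 / 1.24
P_ac = 19.22 kW

19.22


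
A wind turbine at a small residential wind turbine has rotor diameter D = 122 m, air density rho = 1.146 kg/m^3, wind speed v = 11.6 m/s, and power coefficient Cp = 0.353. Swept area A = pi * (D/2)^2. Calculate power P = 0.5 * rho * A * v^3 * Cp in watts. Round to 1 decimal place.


Step 1 -- Compute swept area:
  A = pi * (D/2)^2 = pi * (122/2)^2 = 11689.87 m^2
Step 2 -- Apply wind power equation:
  P = 0.5 * rho * A * v^3 * Cp
  v^3 = 11.6^3 = 1560.896
  P = 0.5 * 1.146 * 11689.87 * 1560.896 * 0.353
  P = 3690734.8 W

3690734.8


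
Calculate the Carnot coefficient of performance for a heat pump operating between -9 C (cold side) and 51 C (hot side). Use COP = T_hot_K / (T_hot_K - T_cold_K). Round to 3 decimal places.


Convert to Kelvin:
  T_hot = 51 + 273.15 = 324.15 K
  T_cold = -9 + 273.15 = 264.15 K
Apply Carnot COP formula:
  COP = T_hot_K / (T_hot_K - T_cold_K) = 324.15 / 60.0
  COP = 5.403

5.403


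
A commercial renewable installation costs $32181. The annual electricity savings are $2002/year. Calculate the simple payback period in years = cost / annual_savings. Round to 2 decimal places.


Simple payback period = initial cost / annual savings
Payback = 32181 / 2002
Payback = 16.07 years

16.07


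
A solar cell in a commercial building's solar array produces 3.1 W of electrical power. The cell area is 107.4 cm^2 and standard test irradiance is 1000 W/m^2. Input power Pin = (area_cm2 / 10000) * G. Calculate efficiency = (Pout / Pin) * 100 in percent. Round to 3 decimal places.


First compute the input power:
  Pin = area_cm2 / 10000 * G = 107.4 / 10000 * 1000 = 10.74 W
Then compute efficiency:
  Efficiency = (Pout / Pin) * 100 = (3.1 / 10.74) * 100
  Efficiency = 28.864%

28.864


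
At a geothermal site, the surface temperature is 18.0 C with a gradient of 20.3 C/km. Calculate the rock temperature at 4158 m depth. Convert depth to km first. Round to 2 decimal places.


Convert depth to km: 4158 / 1000 = 4.158 km
Temperature increase = gradient * depth_km = 20.3 * 4.158 = 84.41 C
Temperature at depth = T_surface + delta_T = 18.0 + 84.41
T = 102.41 C

102.41


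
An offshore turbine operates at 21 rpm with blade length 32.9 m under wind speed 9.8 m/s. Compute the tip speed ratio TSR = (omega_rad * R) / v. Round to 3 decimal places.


Convert rotational speed to rad/s:
  omega = 21 * 2 * pi / 60 = 2.1991 rad/s
Compute tip speed:
  v_tip = omega * R = 2.1991 * 32.9 = 72.351 m/s
Tip speed ratio:
  TSR = v_tip / v_wind = 72.351 / 9.8 = 7.383

7.383


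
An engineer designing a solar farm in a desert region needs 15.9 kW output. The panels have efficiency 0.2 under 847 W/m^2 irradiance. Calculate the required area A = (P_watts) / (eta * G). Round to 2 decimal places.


Convert target power to watts: P = 15.9 * 1000 = 15900.0 W
Compute denominator: eta * G = 0.2 * 847 = 169.4
Required area A = P / (eta * G) = 15900.0 / 169.4
A = 93.86 m^2

93.86


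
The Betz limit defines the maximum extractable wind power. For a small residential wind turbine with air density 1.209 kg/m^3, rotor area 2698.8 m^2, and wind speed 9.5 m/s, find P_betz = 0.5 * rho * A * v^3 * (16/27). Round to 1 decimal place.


The Betz coefficient Cp_max = 16/27 = 0.5926
v^3 = 9.5^3 = 857.375
P_betz = 0.5 * rho * A * v^3 * Cp_max
P_betz = 0.5 * 1.209 * 2698.8 * 857.375 * 0.5926
P_betz = 828884.5 W

828884.5


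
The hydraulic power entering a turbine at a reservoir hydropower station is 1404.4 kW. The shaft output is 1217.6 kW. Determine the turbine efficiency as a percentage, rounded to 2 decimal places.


Turbine efficiency = (output power / input power) * 100
eta = (1217.6 / 1404.4) * 100
eta = 86.70%

86.70


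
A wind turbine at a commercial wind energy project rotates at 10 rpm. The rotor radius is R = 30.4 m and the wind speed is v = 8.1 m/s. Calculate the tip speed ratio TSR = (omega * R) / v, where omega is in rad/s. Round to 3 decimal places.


Convert rotational speed to rad/s:
  omega = 10 * 2 * pi / 60 = 1.0472 rad/s
Compute tip speed:
  v_tip = omega * R = 1.0472 * 30.4 = 31.835 m/s
Tip speed ratio:
  TSR = v_tip / v_wind = 31.835 / 8.1 = 3.930

3.930


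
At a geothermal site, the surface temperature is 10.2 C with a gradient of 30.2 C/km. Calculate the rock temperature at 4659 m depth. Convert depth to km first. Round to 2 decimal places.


Convert depth to km: 4659 / 1000 = 4.659 km
Temperature increase = gradient * depth_km = 30.2 * 4.659 = 140.7 C
Temperature at depth = T_surface + delta_T = 10.2 + 140.7
T = 150.90 C

150.90


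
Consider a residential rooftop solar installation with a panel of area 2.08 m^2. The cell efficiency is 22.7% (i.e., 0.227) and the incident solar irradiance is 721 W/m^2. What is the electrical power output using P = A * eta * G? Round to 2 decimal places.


Use the solar power formula P = A * eta * G.
Given: A = 2.08 m^2, eta = 0.227, G = 721 W/m^2
P = 2.08 * 0.227 * 721
P = 340.43 W

340.43


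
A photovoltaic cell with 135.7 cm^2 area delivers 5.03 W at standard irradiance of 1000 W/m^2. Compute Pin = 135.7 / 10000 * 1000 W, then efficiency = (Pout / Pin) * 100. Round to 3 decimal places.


First compute the input power:
  Pin = area_cm2 / 10000 * G = 135.7 / 10000 * 1000 = 13.57 W
Then compute efficiency:
  Efficiency = (Pout / Pin) * 100 = (5.03 / 13.57) * 100
  Efficiency = 37.067%

37.067


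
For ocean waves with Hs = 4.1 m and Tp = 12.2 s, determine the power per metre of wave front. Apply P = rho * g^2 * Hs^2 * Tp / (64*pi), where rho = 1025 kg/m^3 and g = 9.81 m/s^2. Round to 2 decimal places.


Apply wave power formula:
  g^2 = 9.81^2 = 96.2361
  Hs^2 = 4.1^2 = 16.81
  Numerator = rho * g^2 * Hs^2 * Tp = 1025 * 96.2361 * 16.81 * 12.2 = 20229699.16
  Denominator = 64 * pi = 201.0619
  P = 20229699.16 / 201.0619 = 100614.27 W/m

100614.27


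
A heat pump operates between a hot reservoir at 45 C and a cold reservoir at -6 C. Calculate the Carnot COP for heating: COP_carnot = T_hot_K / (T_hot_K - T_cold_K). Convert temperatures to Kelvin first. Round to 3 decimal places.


Convert to Kelvin:
  T_hot = 45 + 273.15 = 318.15 K
  T_cold = -6 + 273.15 = 267.15 K
Apply Carnot COP formula:
  COP = T_hot_K / (T_hot_K - T_cold_K) = 318.15 / 51.0
  COP = 6.238

6.238


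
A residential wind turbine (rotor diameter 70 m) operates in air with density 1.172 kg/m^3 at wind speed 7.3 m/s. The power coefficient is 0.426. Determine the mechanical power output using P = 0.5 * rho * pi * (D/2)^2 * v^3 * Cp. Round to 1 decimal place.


Step 1 -- Compute swept area:
  A = pi * (D/2)^2 = pi * (70/2)^2 = 3848.45 m^2
Step 2 -- Apply wind power equation:
  P = 0.5 * rho * A * v^3 * Cp
  v^3 = 7.3^3 = 389.017
  P = 0.5 * 1.172 * 3848.45 * 389.017 * 0.426
  P = 373733.3 W

373733.3


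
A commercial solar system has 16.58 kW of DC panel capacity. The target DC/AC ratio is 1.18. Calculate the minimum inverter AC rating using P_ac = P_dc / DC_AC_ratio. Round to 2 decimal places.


The inverter AC capacity is determined by the DC/AC ratio.
Given: P_dc = 16.58 kW, DC/AC ratio = 1.18
P_ac = P_dc / ratio = 16.58 / 1.18
P_ac = 14.05 kW

14.05


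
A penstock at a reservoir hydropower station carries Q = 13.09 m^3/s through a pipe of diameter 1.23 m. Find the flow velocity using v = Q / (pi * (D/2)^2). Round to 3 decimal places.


Compute pipe cross-sectional area:
  A = pi * (D/2)^2 = pi * (1.23/2)^2 = 1.1882 m^2
Calculate velocity:
  v = Q / A = 13.09 / 1.1882
  v = 11.016 m/s

11.016


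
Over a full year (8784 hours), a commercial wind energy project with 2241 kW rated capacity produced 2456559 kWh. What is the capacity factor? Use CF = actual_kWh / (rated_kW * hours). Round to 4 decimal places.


Capacity factor = actual output / maximum possible output
Maximum possible = rated * hours = 2241 * 8784 = 19684944 kWh
CF = 2456559 / 19684944
CF = 0.1248

0.1248


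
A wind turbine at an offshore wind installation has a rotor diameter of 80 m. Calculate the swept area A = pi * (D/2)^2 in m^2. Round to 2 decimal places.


Compute the rotor radius:
  r = D / 2 = 80 / 2 = 40.0 m
Calculate swept area:
  A = pi * r^2 = pi * 40.0^2
  A = 5026.55 m^2

5026.55


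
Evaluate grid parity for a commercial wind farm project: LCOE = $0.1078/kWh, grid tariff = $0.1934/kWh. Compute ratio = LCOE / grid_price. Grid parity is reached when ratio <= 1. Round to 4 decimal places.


Compare LCOE to grid price:
  LCOE = $0.1078/kWh, Grid price = $0.1934/kWh
  Ratio = LCOE / grid_price = 0.1078 / 0.1934 = 0.5574
  Grid parity achieved (ratio <= 1)? yes

0.5574


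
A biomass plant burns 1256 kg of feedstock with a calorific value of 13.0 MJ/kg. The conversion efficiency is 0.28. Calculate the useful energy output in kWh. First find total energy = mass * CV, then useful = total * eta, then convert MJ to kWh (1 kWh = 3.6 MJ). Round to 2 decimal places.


Total energy = mass * CV = 1256 * 13.0 = 16328.0 MJ
Useful energy = total * eta = 16328.0 * 0.28 = 4571.84 MJ
Convert to kWh: 4571.84 / 3.6
Useful energy = 1269.96 kWh

1269.96


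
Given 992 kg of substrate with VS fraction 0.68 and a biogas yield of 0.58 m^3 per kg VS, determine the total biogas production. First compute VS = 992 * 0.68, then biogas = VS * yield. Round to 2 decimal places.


Compute volatile solids:
  VS = mass * VS_fraction = 992 * 0.68 = 674.56 kg
Calculate biogas volume:
  Biogas = VS * specific_yield = 674.56 * 0.58
  Biogas = 391.24 m^3

391.24


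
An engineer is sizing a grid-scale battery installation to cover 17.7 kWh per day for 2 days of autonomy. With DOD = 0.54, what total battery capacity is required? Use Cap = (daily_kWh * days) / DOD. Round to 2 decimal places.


Total energy needed = daily * days = 17.7 * 2 = 35.4 kWh
Account for depth of discharge:
  Cap = total_energy / DOD = 35.4 / 0.54
  Cap = 65.56 kWh

65.56


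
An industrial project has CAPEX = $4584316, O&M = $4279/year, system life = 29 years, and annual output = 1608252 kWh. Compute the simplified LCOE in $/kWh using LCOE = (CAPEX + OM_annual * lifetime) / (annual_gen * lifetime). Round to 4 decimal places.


Total cost = CAPEX + OM * lifetime = 4584316 + 4279 * 29 = 4584316 + 124091 = 4708407
Total generation = annual * lifetime = 1608252 * 29 = 46639308 kWh
LCOE = 4708407 / 46639308
LCOE = 0.1010 $/kWh

0.1010


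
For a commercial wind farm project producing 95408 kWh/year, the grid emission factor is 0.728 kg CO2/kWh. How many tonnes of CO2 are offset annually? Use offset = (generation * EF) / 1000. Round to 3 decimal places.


CO2 offset in kg = generation * emission_factor
CO2 offset = 95408 * 0.728 = 69457.02 kg
Convert to tonnes:
  CO2 offset = 69457.02 / 1000 = 69.457 tonnes

69.457


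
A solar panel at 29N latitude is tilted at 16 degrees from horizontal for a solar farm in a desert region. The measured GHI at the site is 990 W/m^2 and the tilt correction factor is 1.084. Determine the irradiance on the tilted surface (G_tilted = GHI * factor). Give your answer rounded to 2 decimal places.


Identify the given values:
  GHI = 990 W/m^2, tilt correction factor = 1.084
Apply the formula G_tilted = GHI * factor:
  G_tilted = 990 * 1.084
  G_tilted = 1073.16 W/m^2

1073.16
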